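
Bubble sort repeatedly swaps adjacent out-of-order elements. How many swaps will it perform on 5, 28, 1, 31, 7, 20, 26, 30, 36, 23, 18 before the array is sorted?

Each adjacent swap fixes exactly one inversion, so the minimum swap count equals the number of inversions.
Count inversions — for each element, later elements that are smaller:
5: 1 → 1
28: 1, 7, 20, 26, 23, 18 → 6
1: none → 0
31: 7, 20, 26, 30, 23, 18 → 6
7: none → 0
20: 18 → 1
26: 23, 18 → 2
30: 23, 18 → 2
36: 23, 18 → 2
23: 18 → 1
18: none → 0
Total inversions: 1 + 6 + 0 + 6 + 0 + 1 + 2 + 2 + 2 + 1 + 0 = 21

There are 21 swaps.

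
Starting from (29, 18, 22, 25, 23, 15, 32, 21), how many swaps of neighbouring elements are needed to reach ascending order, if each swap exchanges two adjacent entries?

15

The minimum number of adjacent swaps to sort an array equals its inversion count, since every such swap removes exactly one inversion.
Count inversions — for each element, later elements that are smaller:
29: 18, 22, 25, 23, 15, 21 → 6
18: 15 → 1
22: 15, 21 → 2
25: 23, 15, 21 → 3
23: 15, 21 → 2
15: none → 0
32: 21 → 1
21: none → 0
Total inversions: 6 + 1 + 2 + 3 + 2 + 0 + 1 + 0 = 15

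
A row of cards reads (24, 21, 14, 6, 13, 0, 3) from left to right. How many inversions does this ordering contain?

19 inversions

Count, for each position, how many later elements it exceeds:
24: 6
21: 5
14: 4
6: 2
13: 2
0: 0
3: 0
Sum: 6 + 5 + 4 + 2 + 2 + 0 + 0 = 19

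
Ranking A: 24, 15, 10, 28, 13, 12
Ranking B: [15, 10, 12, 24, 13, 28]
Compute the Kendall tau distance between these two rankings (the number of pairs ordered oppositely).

6

Assign each item its position (1..6) in the first ordering, then rewrite the second ordering as that position sequence:
positions: 24→1, 15→2, 10→3, 28→4, 13→5, 12→6
second ordering as positions: [2, 3, 6, 1, 5, 4]
Discordant pairs = inversions in this position sequence.
2: 1 → 1
3: 1 → 1
6: 1, 5, 4 → 3
1: 0
5: 4 → 1
4: 0
Total: 1 + 1 + 3 + 0 + 1 + 0 = 6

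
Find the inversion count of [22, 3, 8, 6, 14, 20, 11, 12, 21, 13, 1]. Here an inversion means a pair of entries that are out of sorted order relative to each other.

27 out-of-order pairs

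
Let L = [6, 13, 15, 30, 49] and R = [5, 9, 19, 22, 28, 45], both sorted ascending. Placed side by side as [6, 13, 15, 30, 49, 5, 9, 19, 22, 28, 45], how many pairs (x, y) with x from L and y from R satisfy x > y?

Count, for every r in R, how many entries of L exceed r:
r = 5: 6, 13, 15, 30, 49 → 5
r = 9: 13, 15, 30, 49 → 4
r = 19: 30, 49 → 2
r = 22: 30, 49 → 2
r = 28: 30, 49 → 2
r = 45: 49 → 1
Cross-inversions: 5 + 4 + 2 + 2 + 2 + 1 = 16

16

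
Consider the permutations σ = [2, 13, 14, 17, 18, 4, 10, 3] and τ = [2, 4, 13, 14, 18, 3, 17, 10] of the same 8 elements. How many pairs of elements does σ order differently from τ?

Assign each item its position (1..8) in the first ordering, then rewrite the second ordering as that position sequence:
positions: 2→1, 13→2, 14→3, 17→4, 18→5, 4→6, 10→7, 3→8
second ordering as positions: [1, 6, 2, 3, 5, 8, 4, 7]
Discordant pairs = inversions in this position sequence.
1: 0
6: 2, 3, 5, 4 → 4
2: 0
3: 0
5: 4 → 1
8: 4, 7 → 2
4: 0
7: 0
Total: 0 + 4 + 0 + 0 + 1 + 2 + 0 + 0 = 7

7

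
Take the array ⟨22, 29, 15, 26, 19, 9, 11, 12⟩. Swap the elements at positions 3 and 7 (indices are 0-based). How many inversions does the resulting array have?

Positions 3 and 7 hold 26 and 12; after swapping, the array is [22, 29, 15, 12, 19, 9, 11, 26].
Count, for each position, how many later elements it exceeds:
22: 5
29: 6
15: 3
12: 2
19: 2
9: 0
11: 0
26: 0
Sum: 5 + 6 + 3 + 2 + 2 + 0 + 0 + 0 = 18

18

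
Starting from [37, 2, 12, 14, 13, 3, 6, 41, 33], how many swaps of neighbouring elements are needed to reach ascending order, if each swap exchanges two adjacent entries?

15 swaps

Minimum adjacent swaps = number of inversions (each swap of adjacent out-of-order elements removes one inversion and no swap can remove more).
Count inversions — for each element, later elements that are smaller:
37: 2, 12, 14, 13, 3, 6, 33 → 7
2: none → 0
12: 3, 6 → 2
14: 13, 3, 6 → 3
13: 3, 6 → 2
3: none → 0
6: none → 0
41: 33 → 1
33: none → 0
Total inversions: 7 + 0 + 2 + 3 + 2 + 0 + 0 + 1 + 0 = 15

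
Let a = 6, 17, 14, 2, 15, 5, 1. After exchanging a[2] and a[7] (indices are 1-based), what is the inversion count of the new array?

6 inversions

Positions 2 and 7 hold 17 and 1; after swapping, the array is [6, 1, 14, 2, 15, 5, 17].
For each element, count later entries that are smaller:
6: 3
1: 0
14: 2
2: 0
15: 1
5: 0
17: 0
Sum: 3 + 0 + 2 + 0 + 1 + 0 + 0 = 6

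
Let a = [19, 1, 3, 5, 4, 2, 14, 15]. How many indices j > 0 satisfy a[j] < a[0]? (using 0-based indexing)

The element at index 0 is 19.
Elements after it: 1, 3, 5, 4, 2, 14, 15
Those smaller than 19: 1, 3, 5, 4, 2, 14, 15

7 such elements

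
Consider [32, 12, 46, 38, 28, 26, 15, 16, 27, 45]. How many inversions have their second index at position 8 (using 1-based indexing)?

5

The element at index 8 is 16.
Elements before it: 32, 12, 46, 38, 28, 26, 15
Those larger than 16: 32, 46, 38, 28, 26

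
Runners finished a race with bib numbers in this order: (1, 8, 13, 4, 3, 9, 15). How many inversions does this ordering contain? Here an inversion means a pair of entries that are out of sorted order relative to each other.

6 out-of-order pairs

Listing every pair i<j with a[i]>a[j] (using 1-based positions):
(2,4): 8 > 4
(2,5): 8 > 3
(3,4): 13 > 4
(3,5): 13 > 3
(3,6): 13 > 9
(4,5): 4 > 3
That's 6 pairs.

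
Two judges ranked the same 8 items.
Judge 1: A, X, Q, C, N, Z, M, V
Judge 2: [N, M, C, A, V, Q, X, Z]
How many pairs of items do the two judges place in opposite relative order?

There are 16 discordant pairs.

Assign each item its position (1..8) in the first ordering, then rewrite the second ordering as that position sequence:
positions: A→1, X→2, Q→3, C→4, N→5, Z→6, M→7, V→8
second ordering as positions: [5, 7, 4, 1, 8, 3, 2, 6]
Discordant pairs = inversions in this position sequence.
5: 4, 1, 3, 2 → 4
7: 4, 1, 3, 2, 6 → 5
4: 1, 3, 2 → 3
1: 0
8: 3, 2, 6 → 3
3: 2 → 1
2: 0
6: 0
Total: 4 + 5 + 3 + 0 + 3 + 1 + 0 + 0 = 16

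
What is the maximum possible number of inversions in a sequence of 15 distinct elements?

105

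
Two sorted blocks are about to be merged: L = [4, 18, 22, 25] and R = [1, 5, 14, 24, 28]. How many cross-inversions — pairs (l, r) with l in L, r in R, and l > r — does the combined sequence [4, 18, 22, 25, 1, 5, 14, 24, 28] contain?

11

For each element r of the right run, count left-run elements greater than r:
r = 1: 4, 18, 22, 25 → 4
r = 5: 18, 22, 25 → 3
r = 14: 18, 22, 25 → 3
r = 24: 25 → 1
r = 28: none → 0
Cross-inversions: 4 + 3 + 3 + 1 + 0 = 11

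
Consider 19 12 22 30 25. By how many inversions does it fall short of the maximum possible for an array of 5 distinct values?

8 inversions short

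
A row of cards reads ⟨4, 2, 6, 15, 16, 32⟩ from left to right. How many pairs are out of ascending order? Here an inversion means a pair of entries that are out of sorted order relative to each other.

Element-by-element contributions:
4 → 2 → 1
2 → none → 0
6 → none → 0
15 → none → 0
16 → none → 0
32 → none → 0
Sum: 1 + 0 + 0 + 0 + 0 + 0 = 1

1 inversion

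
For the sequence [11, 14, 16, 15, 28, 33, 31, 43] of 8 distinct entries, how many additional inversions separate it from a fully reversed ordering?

Maximum inversions for 8 distinct elements is C(8, 2) = 8·7/2 = 28.
Current inversions — for each element, count later smaller elements:
11: 0
14: 0
16: 1
15: 0
28: 0
33: 1
31: 0
43: 0
Current total: 0 + 0 + 1 + 0 + 0 + 1 + 0 + 0 = 2
Shortfall: 28 − 2 = 26

26 inversions short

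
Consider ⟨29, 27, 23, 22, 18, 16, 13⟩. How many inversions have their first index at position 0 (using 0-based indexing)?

6

The element at index 0 is 29.
Elements after it: 27, 23, 22, 18, 16, 13
Those smaller than 29: 27, 23, 22, 18, 16, 13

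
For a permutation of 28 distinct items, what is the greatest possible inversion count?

378

The maximum occurs when the array is in strictly decreasing order: every one of the C(28, 2) pairs is inverted.
C(28, 2) = 28·27/2 = 378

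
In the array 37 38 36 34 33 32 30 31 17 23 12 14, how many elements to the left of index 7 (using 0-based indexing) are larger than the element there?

6

The element at index 7 is 31.
Elements before it: 37, 38, 36, 34, 33, 32, 30
Those larger than 31: 37, 38, 36, 34, 33, 32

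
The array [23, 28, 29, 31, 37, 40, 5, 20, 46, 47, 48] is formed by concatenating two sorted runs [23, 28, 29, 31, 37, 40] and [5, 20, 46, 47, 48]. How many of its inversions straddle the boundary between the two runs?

For each element r of the right run, count left-run elements greater than r:
r = 5: 23, 28, 29, 31, 37, 40 → 6
r = 20: 23, 28, 29, 31, 37, 40 → 6
r = 46: none → 0
r = 47: none → 0
r = 48: none → 0
Cross-inversions: 6 + 6 + 0 + 0 + 0 = 12

12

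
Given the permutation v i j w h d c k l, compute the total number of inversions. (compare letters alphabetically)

There are 21 inversions.

Count, for each position, how many later elements it exceeds:
v → i, j, h, d, c, k, l → 7
i → h, d, c → 3
j → h, d, c → 3
w → h, d, c, k, l → 5
h → d, c → 2
d → c → 1
c → none → 0
k → none → 0
l → none → 0
Sum: 7 + 3 + 3 + 5 + 2 + 1 + 0 + 0 + 0 = 21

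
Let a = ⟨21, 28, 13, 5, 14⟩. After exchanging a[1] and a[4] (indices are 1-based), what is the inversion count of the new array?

4

Positions 1 and 4 hold 21 and 5; after swapping, the array is [5, 28, 13, 21, 14].
Count, for each position, how many later elements it exceeds:
5 → none → 0
28 → 13, 21, 14 → 3
13 → none → 0
21 → 14 → 1
14 → none → 0
Sum: 0 + 3 + 0 + 1 + 0 = 4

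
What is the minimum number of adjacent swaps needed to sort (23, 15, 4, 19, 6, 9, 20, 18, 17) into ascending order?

18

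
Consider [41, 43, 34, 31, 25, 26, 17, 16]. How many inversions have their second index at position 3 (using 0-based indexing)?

3

The element at index 3 is 31.
Elements before it: 41, 43, 34
Those larger than 31: 41, 43, 34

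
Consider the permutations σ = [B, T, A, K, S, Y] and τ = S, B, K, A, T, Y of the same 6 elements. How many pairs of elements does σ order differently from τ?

7 discordant pairs

Assign each item its position (1..6) in the first ordering, then rewrite the second ordering as that position sequence:
positions: B→1, T→2, A→3, K→4, S→5, Y→6
second ordering as positions: [5, 1, 4, 3, 2, 6]
Discordant pairs = inversions in this position sequence.
5: 1, 4, 3, 2 → 4
1: 0
4: 3, 2 → 2
3: 2 → 1
2: 0
6: 0
Total: 4 + 0 + 2 + 1 + 0 + 0 = 7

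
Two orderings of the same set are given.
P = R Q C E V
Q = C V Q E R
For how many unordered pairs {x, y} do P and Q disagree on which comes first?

7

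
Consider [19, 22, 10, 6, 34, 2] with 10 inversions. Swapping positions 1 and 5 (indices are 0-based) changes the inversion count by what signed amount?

Positions 1 and 5 hold 22 and 2; after swapping, the array is [19, 2, 10, 6, 34, 22].
Sweep left to right; for each value list the smaller values that follow it:
19: 3
2: 0
10: 1
6: 0
34: 1
22: 0
Sum: 3 + 0 + 1 + 0 + 1 + 0 = 5
Change: 5 − 10 = -5

-5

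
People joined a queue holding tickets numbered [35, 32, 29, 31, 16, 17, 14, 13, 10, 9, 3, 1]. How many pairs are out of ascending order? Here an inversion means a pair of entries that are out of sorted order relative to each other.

64 out-of-order pairs

Sweep left to right; for each value list the smaller values that follow it:
35: 11
32: 10
29: 8
31: 8
16: 6
17: 6
14: 5
13: 4
10: 3
9: 2
3: 1
1: 0
Sum: 11 + 10 + 8 + 8 + 6 + 6 + 5 + 4 + 3 + 2 + 1 + 0 = 64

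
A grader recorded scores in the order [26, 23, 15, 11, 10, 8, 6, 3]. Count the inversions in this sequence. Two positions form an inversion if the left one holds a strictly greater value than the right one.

Sweep left to right; for each value list the smaller values that follow it:
26 → 23, 15, 11, 10, 8, 6, 3 → 7
23 → 15, 11, 10, 8, 6, 3 → 6
15 → 11, 10, 8, 6, 3 → 5
11 → 10, 8, 6, 3 → 4
10 → 8, 6, 3 → 3
8 → 6, 3 → 2
6 → 3 → 1
3 → none → 0
Sum: 7 + 6 + 5 + 4 + 3 + 2 + 1 + 0 = 28

28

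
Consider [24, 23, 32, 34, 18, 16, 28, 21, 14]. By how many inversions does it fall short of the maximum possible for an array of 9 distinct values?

11 inversions short

Maximum inversions for 9 distinct elements is C(9, 2) = 9·8/2 = 36.
Current inversions — for each element, count later smaller elements:
24: 5
23: 4
32: 5
34: 5
18: 2
16: 1
28: 2
21: 1
14: 0
Current total: 5 + 4 + 5 + 5 + 2 + 1 + 2 + 1 + 0 = 25
Shortfall: 36 − 25 = 11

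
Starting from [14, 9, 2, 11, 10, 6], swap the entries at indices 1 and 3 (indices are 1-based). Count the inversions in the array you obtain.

7

Positions 1 and 3 hold 14 and 2; after swapping, the array is [2, 9, 14, 11, 10, 6].
For each element, count later entries that are smaller:
2: 0
9: 1
14: 3
11: 2
10: 1
6: 0
Sum: 0 + 1 + 3 + 2 + 1 + 0 = 7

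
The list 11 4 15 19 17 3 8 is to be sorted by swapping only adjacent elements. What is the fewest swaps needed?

11 adjacent swaps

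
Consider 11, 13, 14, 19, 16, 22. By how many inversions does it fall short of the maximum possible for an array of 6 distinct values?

Maximum inversions for 6 distinct elements is C(6, 2) = 6·5/2 = 15.
Current inversions — for each element, count later smaller elements:
11: 0
13: 0
14: 0
19: 1
16: 0
22: 0
Current total: 0 + 0 + 0 + 1 + 0 + 0 = 1
Shortfall: 15 − 1 = 14

14 inversions short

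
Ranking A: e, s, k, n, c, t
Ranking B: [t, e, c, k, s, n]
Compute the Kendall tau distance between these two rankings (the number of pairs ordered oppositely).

Assign each item its position (1..6) in the first ordering, then rewrite the second ordering as that position sequence:
positions: e→1, s→2, k→3, n→4, c→5, t→6
second ordering as positions: [6, 1, 5, 3, 2, 4]
Discordant pairs = inversions in this position sequence.
6: 1, 5, 3, 2, 4 → 5
1: 0
5: 3, 2, 4 → 3
3: 2 → 1
2: 0
4: 0
Total: 5 + 0 + 3 + 1 + 0 + 0 = 9

9 discordant pairs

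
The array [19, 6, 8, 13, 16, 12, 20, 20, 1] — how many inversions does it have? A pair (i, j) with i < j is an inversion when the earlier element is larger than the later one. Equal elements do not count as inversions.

Count, for each position, how many later elements it exceeds:
19: 6
6: 1
8: 1
13: 2
16: 2
12: 1
20: 1
20: 1
1: 0
Sum: 6 + 1 + 1 + 2 + 2 + 1 + 1 + 1 + 0 = 15

15 inversions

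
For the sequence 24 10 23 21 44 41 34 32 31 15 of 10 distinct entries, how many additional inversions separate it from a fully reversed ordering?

Maximum inversions for 10 distinct elements is C(10, 2) = 10·9/2 = 45.
Current inversions — for each element, count later smaller elements:
24: 4
10: 0
23: 2
21: 1
44: 5
41: 4
34: 3
32: 2
31: 1
15: 0
Current total: 4 + 0 + 2 + 1 + 5 + 4 + 3 + 2 + 1 + 0 = 22
Shortfall: 45 − 22 = 23

23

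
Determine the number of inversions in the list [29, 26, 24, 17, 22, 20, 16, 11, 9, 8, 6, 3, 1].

Element-by-element contributions:
29 → 26, 24, 17, 22, 20, 16, 11, 9, 8, 6, 3, 1 → 12
26 → 24, 17, 22, 20, 16, 11, 9, 8, 6, 3, 1 → 11
24 → 17, 22, 20, 16, 11, 9, 8, 6, 3, 1 → 10
17 → 16, 11, 9, 8, 6, 3, 1 → 7
22 → 20, 16, 11, 9, 8, 6, 3, 1 → 8
20 → 16, 11, 9, 8, 6, 3, 1 → 7
16 → 11, 9, 8, 6, 3, 1 → 6
11 → 9, 8, 6, 3, 1 → 5
9 → 8, 6, 3, 1 → 4
8 → 6, 3, 1 → 3
6 → 3, 1 → 2
3 → 1 → 1
1 → none → 0
Sum: 12 + 11 + 10 + 7 + 8 + 7 + 6 + 5 + 4 + 3 + 2 + 1 + 0 = 76

76 inversions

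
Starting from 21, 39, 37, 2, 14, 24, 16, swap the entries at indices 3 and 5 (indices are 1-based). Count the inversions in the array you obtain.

12

Positions 3 and 5 hold 37 and 14; after swapping, the array is [21, 39, 14, 2, 37, 24, 16].
For each element, count later entries that are smaller:
21 → 14, 2, 16 → 3
39 → 14, 2, 37, 24, 16 → 5
14 → 2 → 1
2 → none → 0
37 → 24, 16 → 2
24 → 16 → 1
16 → none → 0
Sum: 3 + 5 + 1 + 0 + 2 + 1 + 0 = 12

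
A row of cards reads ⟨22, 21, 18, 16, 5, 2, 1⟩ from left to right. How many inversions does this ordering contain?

For each element, count later entries that are smaller:
22 → 21, 18, 16, 5, 2, 1 → 6
21 → 18, 16, 5, 2, 1 → 5
18 → 16, 5, 2, 1 → 4
16 → 5, 2, 1 → 3
5 → 2, 1 → 2
2 → 1 → 1
1 → none → 0
Sum: 6 + 5 + 4 + 3 + 2 + 1 + 0 = 21

21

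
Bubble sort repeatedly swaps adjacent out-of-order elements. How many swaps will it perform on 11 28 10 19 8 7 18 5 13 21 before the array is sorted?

Minimum adjacent swaps = number of inversions (each swap of adjacent out-of-order elements removes one inversion and no swap can remove more).
Count inversions — for each element, later elements that are smaller:
11: 10, 8, 7, 5 → 4
28: 10, 19, 8, 7, 18, 5, 13, 21 → 8
10: 8, 7, 5 → 3
19: 8, 7, 18, 5, 13 → 5
8: 7, 5 → 2
7: 5 → 1
18: 5, 13 → 2
5: none → 0
13: none → 0
21: none → 0
Total inversions: 4 + 8 + 3 + 5 + 2 + 1 + 2 + 0 + 0 + 0 = 25

25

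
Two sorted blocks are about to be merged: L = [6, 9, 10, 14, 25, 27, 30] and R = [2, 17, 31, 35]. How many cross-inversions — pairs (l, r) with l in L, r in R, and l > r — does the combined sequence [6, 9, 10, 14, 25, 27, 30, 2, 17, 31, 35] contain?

For each element r of the right run, count left-run elements greater than r:
r = 2: 6, 9, 10, 14, 25, 27, 30 → 7
r = 17: 25, 27, 30 → 3
r = 31: none → 0
r = 35: none → 0
Cross-inversions: 7 + 3 + 0 + 0 = 10

10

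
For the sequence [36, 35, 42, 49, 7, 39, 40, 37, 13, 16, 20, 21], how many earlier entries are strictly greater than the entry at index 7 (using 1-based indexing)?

2

The element at index 7 is 40.
Elements before it: 36, 35, 42, 49, 7, 39
Those larger than 40: 42, 49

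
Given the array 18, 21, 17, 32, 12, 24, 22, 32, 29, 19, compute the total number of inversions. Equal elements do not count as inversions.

17

For each element, count later entries that are smaller:
18 → 17, 12 → 2
21 → 17, 12, 19 → 3
17 → 12 → 1
32 → 12, 24, 22, 29, 19 → 5
12 → none → 0
24 → 22, 19 → 2
22 → 19 → 1
32 → 29, 19 → 2
29 → 19 → 1
19 → none → 0
Sum: 2 + 3 + 1 + 5 + 0 + 2 + 1 + 2 + 1 + 0 = 17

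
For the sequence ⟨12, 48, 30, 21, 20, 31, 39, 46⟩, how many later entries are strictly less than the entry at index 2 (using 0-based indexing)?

The element at index 2 is 30.
Elements after it: 21, 20, 31, 39, 46
Those smaller than 30: 21, 20

2 such elements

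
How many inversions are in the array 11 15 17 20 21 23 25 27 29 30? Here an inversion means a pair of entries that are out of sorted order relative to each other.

Element-by-element contributions:
11 → none → 0
15 → none → 0
17 → none → 0
20 → none → 0
21 → none → 0
23 → none → 0
25 → none → 0
27 → none → 0
29 → none → 0
30 → none → 0
Sum: 0 + 0 + 0 + 0 + 0 + 0 + 0 + 0 + 0 + 0 = 0

0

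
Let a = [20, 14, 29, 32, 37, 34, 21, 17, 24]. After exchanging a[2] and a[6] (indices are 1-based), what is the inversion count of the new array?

21

Positions 2 and 6 hold 14 and 34; after swapping, the array is [20, 34, 29, 32, 37, 14, 21, 17, 24].
For each element, count later entries that are smaller:
20: 2
34: 6
29: 4
32: 4
37: 4
14: 0
21: 1
17: 0
24: 0
Sum: 2 + 6 + 4 + 4 + 4 + 0 + 1 + 0 + 0 = 21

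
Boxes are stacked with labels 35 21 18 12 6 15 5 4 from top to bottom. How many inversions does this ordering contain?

There are 26 out-of-order pairs.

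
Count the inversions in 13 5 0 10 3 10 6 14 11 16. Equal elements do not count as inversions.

13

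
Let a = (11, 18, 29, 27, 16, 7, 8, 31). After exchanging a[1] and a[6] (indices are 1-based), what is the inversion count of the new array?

Inversions: 13

Positions 1 and 6 hold 11 and 7; after swapping, the array is [7, 18, 29, 27, 16, 11, 8, 31].
Element-by-element contributions:
7 → none → 0
18 → 16, 11, 8 → 3
29 → 27, 16, 11, 8 → 4
27 → 16, 11, 8 → 3
16 → 11, 8 → 2
11 → 8 → 1
8 → none → 0
31 → none → 0
Sum: 0 + 3 + 4 + 3 + 2 + 1 + 0 + 0 = 13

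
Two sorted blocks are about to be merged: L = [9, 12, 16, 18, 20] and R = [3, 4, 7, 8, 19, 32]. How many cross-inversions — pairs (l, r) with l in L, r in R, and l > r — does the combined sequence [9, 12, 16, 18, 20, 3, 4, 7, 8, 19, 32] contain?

Count, for every r in R, how many entries of L exceed r:
r = 3: 9, 12, 16, 18, 20 → 5
r = 4: 9, 12, 16, 18, 20 → 5
r = 7: 9, 12, 16, 18, 20 → 5
r = 8: 9, 12, 16, 18, 20 → 5
r = 19: 20 → 1
r = 32: none → 0
Cross-inversions: 5 + 5 + 5 + 5 + 1 + 0 = 21

Cross-inversions: 21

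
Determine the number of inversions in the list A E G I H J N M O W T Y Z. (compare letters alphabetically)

Count, for each position, how many later elements it exceeds:
A → none → 0
E → none → 0
G → none → 0
I → H → 1
H → none → 0
J → none → 0
N → M → 1
M → none → 0
O → none → 0
W → T → 1
T → none → 0
Y → none → 0
Z → none → 0
Sum: 0 + 0 + 0 + 1 + 0 + 0 + 1 + 0 + 0 + 1 + 0 + 0 + 0 = 3

3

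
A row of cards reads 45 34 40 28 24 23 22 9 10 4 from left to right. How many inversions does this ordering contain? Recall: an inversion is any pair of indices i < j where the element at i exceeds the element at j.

For each element, count later entries that are smaller:
45: 9
34: 7
40: 7
28: 6
24: 5
23: 4
22: 3
9: 1
10: 1
4: 0
Sum: 9 + 7 + 7 + 6 + 5 + 4 + 3 + 1 + 1 + 0 = 43

43 out-of-order pairs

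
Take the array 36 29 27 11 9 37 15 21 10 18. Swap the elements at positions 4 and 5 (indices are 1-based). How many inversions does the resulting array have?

29

Positions 4 and 5 hold 11 and 9; after swapping, the array is [36, 29, 27, 9, 11, 37, 15, 21, 10, 18].
Element-by-element contributions:
36 → 29, 27, 9, 11, 15, 21, 10, 18 → 8
29 → 27, 9, 11, 15, 21, 10, 18 → 7
27 → 9, 11, 15, 21, 10, 18 → 6
9 → none → 0
11 → 10 → 1
37 → 15, 21, 10, 18 → 4
15 → 10 → 1
21 → 10, 18 → 2
10 → none → 0
18 → none → 0
Sum: 8 + 7 + 6 + 0 + 1 + 4 + 1 + 2 + 0 + 0 = 29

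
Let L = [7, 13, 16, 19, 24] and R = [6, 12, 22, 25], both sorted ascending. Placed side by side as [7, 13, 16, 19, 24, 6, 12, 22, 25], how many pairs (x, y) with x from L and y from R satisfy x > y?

10

For each element r of the right run, count left-run elements greater than r:
r = 6: 7, 13, 16, 19, 24 → 5
r = 12: 13, 16, 19, 24 → 4
r = 22: 24 → 1
r = 25: none → 0
Cross-inversions: 5 + 4 + 1 + 0 = 10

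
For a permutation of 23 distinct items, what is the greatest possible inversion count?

The maximum occurs when the array is in strictly decreasing order: every one of the C(23, 2) pairs is inverted.
C(23, 2) = 23·22/2 = 253

253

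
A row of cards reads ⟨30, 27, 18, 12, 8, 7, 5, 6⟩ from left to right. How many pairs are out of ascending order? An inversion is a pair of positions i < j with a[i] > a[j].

27 inversions

Count, for each position, how many later elements it exceeds:
30 → 27, 18, 12, 8, 7, 5, 6 → 7
27 → 18, 12, 8, 7, 5, 6 → 6
18 → 12, 8, 7, 5, 6 → 5
12 → 8, 7, 5, 6 → 4
8 → 7, 5, 6 → 3
7 → 5, 6 → 2
5 → none → 0
6 → none → 0
Sum: 7 + 6 + 5 + 4 + 3 + 2 + 0 + 0 = 27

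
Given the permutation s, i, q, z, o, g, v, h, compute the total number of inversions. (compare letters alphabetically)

Count, for each position, how many later elements it exceeds:
s → i, q, o, g, h → 5
i → g, h → 2
q → o, g, h → 3
z → o, g, v, h → 4
o → g, h → 2
g → none → 0
v → h → 1
h → none → 0
Sum: 5 + 2 + 3 + 4 + 2 + 0 + 1 + 0 = 17

There are 17 inversions.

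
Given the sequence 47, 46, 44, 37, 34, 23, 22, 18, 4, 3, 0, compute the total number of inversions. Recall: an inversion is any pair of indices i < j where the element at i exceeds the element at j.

Count, for each position, how many later elements it exceeds:
47: 10
46: 9
44: 8
37: 7
34: 6
23: 5
22: 4
18: 3
4: 2
3: 1
0: 0
Sum: 10 + 9 + 8 + 7 + 6 + 5 + 4 + 3 + 2 + 1 + 0 = 55

55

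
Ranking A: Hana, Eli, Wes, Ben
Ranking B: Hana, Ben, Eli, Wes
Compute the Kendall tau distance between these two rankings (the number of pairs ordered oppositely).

Assign each item its position (1..4) in the first ordering, then rewrite the second ordering as that position sequence:
positions: Hana→1, Eli→2, Wes→3, Ben→4
second ordering as positions: [1, 4, 2, 3]
Discordant pairs = inversions in this position sequence.
1: 0
4: 2, 3 → 2
2: 0
3: 0
Total: 0 + 2 + 0 + 0 = 2

Discordant pairs: 2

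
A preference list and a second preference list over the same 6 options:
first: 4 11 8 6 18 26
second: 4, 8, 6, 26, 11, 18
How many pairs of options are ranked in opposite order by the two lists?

4

Assign each item its position (1..6) in the first ordering, then rewrite the second ordering as that position sequence:
positions: 4→1, 11→2, 8→3, 6→4, 18→5, 26→6
second ordering as positions: [1, 3, 4, 6, 2, 5]
Discordant pairs = inversions in this position sequence.
1: 0
3: 2 → 1
4: 2 → 1
6: 2, 5 → 2
2: 0
5: 0
Total: 0 + 1 + 1 + 2 + 0 + 0 = 4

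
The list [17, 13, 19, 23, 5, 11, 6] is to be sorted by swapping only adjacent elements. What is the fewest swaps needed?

14

Each adjacent swap fixes exactly one inversion, so the minimum swap count equals the number of inversions.
Count inversions — for each element, later elements that are smaller:
17: 13, 5, 11, 6 → 4
13: 5, 11, 6 → 3
19: 5, 11, 6 → 3
23: 5, 11, 6 → 3
5: none → 0
11: 6 → 1
6: none → 0
Total inversions: 4 + 3 + 3 + 3 + 0 + 1 + 0 = 14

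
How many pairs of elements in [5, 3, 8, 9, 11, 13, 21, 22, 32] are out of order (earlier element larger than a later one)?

Element-by-element contributions:
5: 1
3: 0
8: 0
9: 0
11: 0
13: 0
21: 0
22: 0
32: 0
Sum: 1 + 0 + 0 + 0 + 0 + 0 + 0 + 0 + 0 = 1

1 inversion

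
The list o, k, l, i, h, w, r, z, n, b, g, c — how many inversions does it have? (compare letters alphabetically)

There are 42 out-of-order pairs.

Count, for each position, how many later elements it exceeds:
o: 8
k: 5
l: 5
i: 4
h: 3
w: 5
r: 4
z: 4
n: 3
b: 0
g: 1
c: 0
Sum: 8 + 5 + 5 + 4 + 3 + 5 + 4 + 4 + 3 + 0 + 1 + 0 = 42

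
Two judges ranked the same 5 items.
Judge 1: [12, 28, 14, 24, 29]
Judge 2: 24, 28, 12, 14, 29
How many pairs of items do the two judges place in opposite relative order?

4 discordant pairs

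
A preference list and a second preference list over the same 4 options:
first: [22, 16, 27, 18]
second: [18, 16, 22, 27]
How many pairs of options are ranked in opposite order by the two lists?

Assign each item its position (1..4) in the first ordering, then rewrite the second ordering as that position sequence:
positions: 22→1, 16→2, 27→3, 18→4
second ordering as positions: [4, 2, 1, 3]
Discordant pairs = inversions in this position sequence.
4: 2, 1, 3 → 3
2: 1 → 1
1: 0
3: 0
Total: 3 + 1 + 0 + 0 = 4

4 pairs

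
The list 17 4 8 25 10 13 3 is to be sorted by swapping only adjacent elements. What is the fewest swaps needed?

12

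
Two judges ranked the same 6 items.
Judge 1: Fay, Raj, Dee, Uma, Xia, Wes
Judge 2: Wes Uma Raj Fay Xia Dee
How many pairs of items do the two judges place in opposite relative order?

Discordant pairs: 10

Assign each item its position (1..6) in the first ordering, then rewrite the second ordering as that position sequence:
positions: Fay→1, Raj→2, Dee→3, Uma→4, Xia→5, Wes→6
second ordering as positions: [6, 4, 2, 1, 5, 3]
Discordant pairs = inversions in this position sequence.
6: 4, 2, 1, 5, 3 → 5
4: 2, 1, 3 → 3
2: 1 → 1
1: 0
5: 3 → 1
3: 0
Total: 5 + 3 + 1 + 0 + 1 + 0 = 10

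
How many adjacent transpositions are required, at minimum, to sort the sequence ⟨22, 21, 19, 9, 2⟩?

10

Minimum adjacent swaps = number of inversions (each swap of adjacent out-of-order elements removes one inversion and no swap can remove more).
Count inversions — for each element, later elements that are smaller:
22: 21, 19, 9, 2 → 4
21: 19, 9, 2 → 3
19: 9, 2 → 2
9: 2 → 1
2: none → 0
Total inversions: 4 + 3 + 2 + 1 + 0 = 10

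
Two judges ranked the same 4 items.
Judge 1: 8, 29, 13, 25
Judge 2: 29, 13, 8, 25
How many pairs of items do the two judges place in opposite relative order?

Assign each item its position (1..4) in the first ordering, then rewrite the second ordering as that position sequence:
positions: 8→1, 29→2, 13→3, 25→4
second ordering as positions: [2, 3, 1, 4]
Discordant pairs = inversions in this position sequence.
2: 1 → 1
3: 1 → 1
1: 0
4: 0
Total: 1 + 1 + 0 + 0 = 2

Discordant pairs: 2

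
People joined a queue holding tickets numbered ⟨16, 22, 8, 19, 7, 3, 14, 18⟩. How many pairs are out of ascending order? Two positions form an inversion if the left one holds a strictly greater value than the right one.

Sweep left to right; for each value list the smaller values that follow it:
16: 4
22: 6
8: 2
19: 4
7: 1
3: 0
14: 0
18: 0
Sum: 4 + 6 + 2 + 4 + 1 + 0 + 0 + 0 = 17

17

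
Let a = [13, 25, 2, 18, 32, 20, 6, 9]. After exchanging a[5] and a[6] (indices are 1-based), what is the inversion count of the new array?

14 inversions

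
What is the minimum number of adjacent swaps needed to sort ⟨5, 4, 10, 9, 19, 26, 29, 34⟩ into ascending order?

Minimum adjacent swaps = number of inversions (each swap of adjacent out-of-order elements removes one inversion and no swap can remove more).
Count inversions — for each element, later elements that are smaller:
5: 4 → 1
4: none → 0
10: 9 → 1
9: none → 0
19: none → 0
26: none → 0
29: none → 0
34: none → 0
Total inversions: 1 + 0 + 1 + 0 + 0 + 0 + 0 + 0 = 2

2 swaps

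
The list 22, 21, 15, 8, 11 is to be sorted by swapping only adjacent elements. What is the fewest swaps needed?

The minimum number of adjacent swaps to sort an array equals its inversion count, since every such swap removes exactly one inversion.
Count inversions — for each element, later elements that are smaller:
22: 21, 15, 8, 11 → 4
21: 15, 8, 11 → 3
15: 8, 11 → 2
8: none → 0
11: none → 0
Total inversions: 4 + 3 + 2 + 0 + 0 = 9

9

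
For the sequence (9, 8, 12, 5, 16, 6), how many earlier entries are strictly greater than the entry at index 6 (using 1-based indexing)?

4

The element at index 6 is 6.
Elements before it: 9, 8, 12, 5, 16
Those larger than 6: 9, 8, 12, 16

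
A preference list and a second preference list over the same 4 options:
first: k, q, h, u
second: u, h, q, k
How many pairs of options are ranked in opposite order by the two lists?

6 pairs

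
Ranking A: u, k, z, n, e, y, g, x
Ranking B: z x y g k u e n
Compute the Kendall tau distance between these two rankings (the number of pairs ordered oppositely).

Assign each item its position (1..8) in the first ordering, then rewrite the second ordering as that position sequence:
positions: u→1, k→2, z→3, n→4, e→5, y→6, g→7, x→8
second ordering as positions: [3, 8, 6, 7, 2, 1, 5, 4]
Discordant pairs = inversions in this position sequence.
3: 2, 1 → 2
8: 6, 7, 2, 1, 5, 4 → 6
6: 2, 1, 5, 4 → 4
7: 2, 1, 5, 4 → 4
2: 1 → 1
1: 0
5: 4 → 1
4: 0
Total: 2 + 6 + 4 + 4 + 1 + 0 + 1 + 0 = 18

18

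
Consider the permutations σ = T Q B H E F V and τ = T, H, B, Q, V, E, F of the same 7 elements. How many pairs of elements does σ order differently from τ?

Assign each item its position (1..7) in the first ordering, then rewrite the second ordering as that position sequence:
positions: T→1, Q→2, B→3, H→4, E→5, F→6, V→7
second ordering as positions: [1, 4, 3, 2, 7, 5, 6]
Discordant pairs = inversions in this position sequence.
1: 0
4: 3, 2 → 2
3: 2 → 1
2: 0
7: 5, 6 → 2
5: 0
6: 0
Total: 0 + 2 + 1 + 0 + 2 + 0 + 0 = 5

5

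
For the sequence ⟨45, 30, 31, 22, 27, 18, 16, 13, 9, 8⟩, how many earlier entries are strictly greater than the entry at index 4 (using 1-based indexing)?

The element at index 4 is 22.
Elements before it: 45, 30, 31
Those larger than 22: 45, 30, 31

3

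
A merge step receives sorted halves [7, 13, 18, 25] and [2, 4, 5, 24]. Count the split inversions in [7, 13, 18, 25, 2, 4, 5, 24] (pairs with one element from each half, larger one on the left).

Count, for every r in R, how many entries of L exceed r:
r = 2: 7, 13, 18, 25 → 4
r = 4: 7, 13, 18, 25 → 4
r = 5: 7, 13, 18, 25 → 4
r = 24: 25 → 1
Cross-inversions: 4 + 4 + 4 + 1 = 13

13 split inversions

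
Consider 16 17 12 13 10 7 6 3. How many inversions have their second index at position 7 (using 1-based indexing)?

The element at index 7 is 6.
Elements before it: 16, 17, 12, 13, 10, 7
Those larger than 6: 16, 17, 12, 13, 10, 7

6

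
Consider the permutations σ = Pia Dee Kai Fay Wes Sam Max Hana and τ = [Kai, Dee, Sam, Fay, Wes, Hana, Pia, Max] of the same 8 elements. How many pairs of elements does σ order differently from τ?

Assign each item its position (1..8) in the first ordering, then rewrite the second ordering as that position sequence:
positions: Pia→1, Dee→2, Kai→3, Fay→4, Wes→5, Sam→6, Max→7, Hana→8
second ordering as positions: [3, 2, 6, 4, 5, 8, 1, 7]
Discordant pairs = inversions in this position sequence.
3: 2, 1 → 2
2: 1 → 1
6: 4, 5, 1 → 3
4: 1 → 1
5: 1 → 1
8: 1, 7 → 2
1: 0
7: 0
Total: 2 + 1 + 3 + 1 + 1 + 2 + 0 + 0 = 10

10 discordant pairs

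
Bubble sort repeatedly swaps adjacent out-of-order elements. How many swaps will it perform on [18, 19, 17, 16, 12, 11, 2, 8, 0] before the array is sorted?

Each adjacent swap fixes exactly one inversion, so the minimum swap count equals the number of inversions.
Count inversions — for each element, later elements that are smaller:
18: 17, 16, 12, 11, 2, 8, 0 → 7
19: 17, 16, 12, 11, 2, 8, 0 → 7
17: 16, 12, 11, 2, 8, 0 → 6
16: 12, 11, 2, 8, 0 → 5
12: 11, 2, 8, 0 → 4
11: 2, 8, 0 → 3
2: 0 → 1
8: 0 → 1
0: none → 0
Total inversions: 7 + 7 + 6 + 5 + 4 + 3 + 1 + 1 + 0 = 34

Adjacent swaps: 34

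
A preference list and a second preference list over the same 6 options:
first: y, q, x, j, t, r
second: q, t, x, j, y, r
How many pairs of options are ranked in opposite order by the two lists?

6

Assign each item its position (1..6) in the first ordering, then rewrite the second ordering as that position sequence:
positions: y→1, q→2, x→3, j→4, t→5, r→6
second ordering as positions: [2, 5, 3, 4, 1, 6]
Discordant pairs = inversions in this position sequence.
2: 1 → 1
5: 3, 4, 1 → 3
3: 1 → 1
4: 1 → 1
1: 0
6: 0
Total: 1 + 3 + 1 + 1 + 0 + 0 = 6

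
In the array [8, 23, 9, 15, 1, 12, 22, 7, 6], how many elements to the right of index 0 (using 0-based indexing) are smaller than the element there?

3

The element at index 0 is 8.
Elements after it: 23, 9, 15, 1, 12, 22, 7, 6
Those smaller than 8: 1, 7, 6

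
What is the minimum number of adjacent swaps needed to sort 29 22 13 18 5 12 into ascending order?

13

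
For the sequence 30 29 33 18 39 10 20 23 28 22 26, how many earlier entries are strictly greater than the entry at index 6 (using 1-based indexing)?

5

The element at index 6 is 10.
Elements before it: 30, 29, 33, 18, 39
Those larger than 10: 30, 29, 33, 18, 39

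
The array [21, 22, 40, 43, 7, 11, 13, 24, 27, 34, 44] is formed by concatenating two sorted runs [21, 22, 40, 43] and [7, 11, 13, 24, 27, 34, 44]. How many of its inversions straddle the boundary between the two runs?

Take each right-half value and tally the left-half values above it:
r = 7: 21, 22, 40, 43 → 4
r = 11: 21, 22, 40, 43 → 4
r = 13: 21, 22, 40, 43 → 4
r = 24: 40, 43 → 2
r = 27: 40, 43 → 2
r = 34: 40, 43 → 2
r = 44: none → 0
Cross-inversions: 4 + 4 + 4 + 2 + 2 + 2 + 0 = 18

There are 18 split inversions.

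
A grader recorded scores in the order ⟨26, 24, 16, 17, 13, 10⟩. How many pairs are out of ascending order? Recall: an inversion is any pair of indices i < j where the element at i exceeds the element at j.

There are 14 inversions.

Count, for each position, how many later elements it exceeds:
26 → 24, 16, 17, 13, 10 → 5
24 → 16, 17, 13, 10 → 4
16 → 13, 10 → 2
17 → 13, 10 → 2
13 → 10 → 1
10 → none → 0
Sum: 5 + 4 + 2 + 2 + 1 + 0 = 14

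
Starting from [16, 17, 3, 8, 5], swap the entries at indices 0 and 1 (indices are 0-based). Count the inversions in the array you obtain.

Positions 0 and 1 hold 16 and 17; after swapping, the array is [17, 16, 3, 8, 5].
Sweep left to right; for each value list the smaller values that follow it:
17 → 16, 3, 8, 5 → 4
16 → 3, 8, 5 → 3
3 → none → 0
8 → 5 → 1
5 → none → 0
Sum: 4 + 3 + 0 + 1 + 0 = 8

There are 8 inversions.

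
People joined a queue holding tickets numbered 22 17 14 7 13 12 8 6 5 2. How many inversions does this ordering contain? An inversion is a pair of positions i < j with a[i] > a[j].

Inversions: 42

Count, for each position, how many later elements it exceeds:
22 → 17, 14, 7, 13, 12, 8, 6, 5, 2 → 9
17 → 14, 7, 13, 12, 8, 6, 5, 2 → 8
14 → 7, 13, 12, 8, 6, 5, 2 → 7
7 → 6, 5, 2 → 3
13 → 12, 8, 6, 5, 2 → 5
12 → 8, 6, 5, 2 → 4
8 → 6, 5, 2 → 3
6 → 5, 2 → 2
5 → 2 → 1
2 → none → 0
Sum: 9 + 8 + 7 + 3 + 5 + 4 + 3 + 2 + 1 + 0 = 42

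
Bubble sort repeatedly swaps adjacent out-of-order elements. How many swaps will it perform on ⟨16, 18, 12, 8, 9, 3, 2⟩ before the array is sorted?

Swaps: 19

The minimum number of adjacent swaps to sort an array equals its inversion count, since every such swap removes exactly one inversion.
Count inversions — for each element, later elements that are smaller:
16: 12, 8, 9, 3, 2 → 5
18: 12, 8, 9, 3, 2 → 5
12: 8, 9, 3, 2 → 4
8: 3, 2 → 2
9: 3, 2 → 2
3: 2 → 1
2: none → 0
Total inversions: 5 + 5 + 4 + 2 + 2 + 1 + 0 = 19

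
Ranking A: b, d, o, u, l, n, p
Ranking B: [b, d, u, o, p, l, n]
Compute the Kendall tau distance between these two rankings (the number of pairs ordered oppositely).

Assign each item its position (1..7) in the first ordering, then rewrite the second ordering as that position sequence:
positions: b→1, d→2, o→3, u→4, l→5, n→6, p→7
second ordering as positions: [1, 2, 4, 3, 7, 5, 6]
Discordant pairs = inversions in this position sequence.
1: 0
2: 0
4: 3 → 1
3: 0
7: 5, 6 → 2
5: 0
6: 0
Total: 0 + 0 + 1 + 0 + 2 + 0 + 0 = 3

Discordant pairs: 3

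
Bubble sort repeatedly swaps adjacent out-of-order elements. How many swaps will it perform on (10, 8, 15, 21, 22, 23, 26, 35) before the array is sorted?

Adjacent swaps: 1

The minimum number of adjacent swaps to sort an array equals its inversion count, since every such swap removes exactly one inversion.
Count inversions — for each element, later elements that are smaller:
10: 8 → 1
8: none → 0
15: none → 0
21: none → 0
22: none → 0
23: none → 0
26: none → 0
35: none → 0
Total inversions: 1 + 0 + 0 + 0 + 0 + 0 + 0 + 0 = 1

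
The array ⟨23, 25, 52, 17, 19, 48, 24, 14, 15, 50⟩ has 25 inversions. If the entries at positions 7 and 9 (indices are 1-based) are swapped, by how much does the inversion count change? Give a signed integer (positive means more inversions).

Positions 7 and 9 hold 24 and 15; after swapping, the array is [23, 25, 52, 17, 19, 48, 15, 14, 24, 50].
Count, for each position, how many later elements it exceeds:
23 → 17, 19, 15, 14 → 4
25 → 17, 19, 15, 14, 24 → 5
52 → 17, 19, 48, 15, 14, 24, 50 → 7
17 → 15, 14 → 2
19 → 15, 14 → 2
48 → 15, 14, 24 → 3
15 → 14 → 1
14 → none → 0
24 → none → 0
50 → none → 0
Sum: 4 + 5 + 7 + 2 + 2 + 3 + 1 + 0 + 0 + 0 = 24
Change: 24 − 25 = -1

-1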